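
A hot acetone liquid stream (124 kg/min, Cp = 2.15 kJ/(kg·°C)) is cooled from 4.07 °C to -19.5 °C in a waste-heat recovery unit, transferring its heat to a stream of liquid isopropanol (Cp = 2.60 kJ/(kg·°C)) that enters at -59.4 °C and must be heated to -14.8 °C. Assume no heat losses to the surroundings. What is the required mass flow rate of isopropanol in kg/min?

ṁ_c = 54.2 kg/min

Heat released by hot stream: Q = 124 × 2.15 × (4.07 − -19.5) = 6283.8 kJ/min
Energy balance on cold side (adiabatic exchanger): Q = ṁ_c·Cp_c·(T_c,out − T_c,in)
ṁ_c = 6283.8 / [2.60 × (-14.8 − -59.4)] = 54.189 kg/min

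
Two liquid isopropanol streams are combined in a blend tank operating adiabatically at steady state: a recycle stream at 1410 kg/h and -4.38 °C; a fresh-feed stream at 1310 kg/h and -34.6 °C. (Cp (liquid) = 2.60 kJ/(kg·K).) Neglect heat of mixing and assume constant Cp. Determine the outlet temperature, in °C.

T_out = -18.9 °C

Energy balance with Q = 0: Σ ṁᵢCp,ᵢ(T_out − Tᵢ) = 0
T_out = Σ ṁᵢCp,ᵢTᵢ / Σ ṁᵢCp,ᵢ
      = -133900 / 7072 = -18.934 °C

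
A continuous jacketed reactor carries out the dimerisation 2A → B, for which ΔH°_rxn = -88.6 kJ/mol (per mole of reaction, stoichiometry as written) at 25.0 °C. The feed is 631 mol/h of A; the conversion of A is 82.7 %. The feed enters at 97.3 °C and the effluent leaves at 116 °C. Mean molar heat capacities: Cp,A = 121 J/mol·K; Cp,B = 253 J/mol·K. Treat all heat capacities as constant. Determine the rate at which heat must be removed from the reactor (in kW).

Q_out = 5.95 kW

Extent of reaction ξ = 0.827 × 631 / 2 = 260.92 mol/h
Reaction term: ξ·ΔH°_rxn = 260.92 × -88.6 = -23117 kJ/h
Sensible, feed 97.3→25 °C: -5520.2 kJ/h
Outlet flows (mol/h): A 109.16, B 260.92
Sensible, products 25→116 °C: 7209.1 kJ/h
Q = ΔH = -21428 kJ/h = -5.9523 kW
Heat removed = 5.9523 kW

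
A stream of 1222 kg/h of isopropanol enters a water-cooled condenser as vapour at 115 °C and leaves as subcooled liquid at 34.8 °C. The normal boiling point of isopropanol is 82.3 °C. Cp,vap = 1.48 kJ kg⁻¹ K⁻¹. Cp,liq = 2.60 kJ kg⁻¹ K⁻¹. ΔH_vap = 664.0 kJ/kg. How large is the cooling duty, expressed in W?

Q_c = 284000 W

vapour 115→82.3 °C: -48.396 kJ/kg
condensation at 82.3 °C: -664 kJ/kg
liquid 82.3→34.8 °C: -123.5 kJ/kg
Δh = -48.396 + -664 + -123.5 = -835.9 kJ/kg
Q = ṁ·Δh = 1222 kg/h × -835.9 kJ/kg = -1.0215e+06 kJ/h
|Q| = 283.74 kW = 283740 W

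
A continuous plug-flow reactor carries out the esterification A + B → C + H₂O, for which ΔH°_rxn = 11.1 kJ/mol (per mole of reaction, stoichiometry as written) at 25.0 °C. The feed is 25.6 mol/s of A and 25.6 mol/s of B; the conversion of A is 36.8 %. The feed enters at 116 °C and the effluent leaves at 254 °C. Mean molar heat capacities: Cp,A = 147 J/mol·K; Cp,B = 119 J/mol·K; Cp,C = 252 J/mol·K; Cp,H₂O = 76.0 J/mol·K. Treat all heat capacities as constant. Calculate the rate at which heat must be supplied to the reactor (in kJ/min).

Extent of reaction ξ = 0.368 × 25.6 = 9.4208 mol/s
Reaction term: ξ·ΔH°_rxn = 9.4208 × 11.1 = 104.57 kJ/s
Sensible, feed 116→25 °C: -619.67 kJ/s
Outlet flows (mol/s): A 16.179, B 16.179, C 9.4208, H₂O 9.4208
Sensible, products 25→254 °C: 1693.2 kJ/s
Q = ΔH = 1178.1 kJ/s = 1178.1 kW
Heat supplied = 70683 kJ/min

Q_in = 70700 kJ/min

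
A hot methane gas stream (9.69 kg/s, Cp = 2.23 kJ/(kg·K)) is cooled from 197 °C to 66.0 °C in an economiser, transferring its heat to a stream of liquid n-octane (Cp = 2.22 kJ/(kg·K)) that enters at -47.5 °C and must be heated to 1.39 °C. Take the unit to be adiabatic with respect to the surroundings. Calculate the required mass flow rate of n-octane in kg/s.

Heat released by hot stream: Q = 9.69 × 2.23 × (197 − 66.0) = 2830.7 kJ/s
Energy balance on cold side (adiabatic exchanger): Q = ṁ_c·Cp_c·(T_c,out − T_c,in)
ṁ_c = 2830.7 / [2.22 × (1.39 − -47.5)] = 26.081 kg/s

ṁ_c = 26.1 kg/s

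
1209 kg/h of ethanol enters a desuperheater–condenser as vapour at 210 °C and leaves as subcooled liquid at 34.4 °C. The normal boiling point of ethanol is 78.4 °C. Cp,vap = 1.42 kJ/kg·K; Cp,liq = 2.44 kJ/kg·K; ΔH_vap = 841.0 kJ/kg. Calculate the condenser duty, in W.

vapour 210→78.4 °C: -186.87 kJ/kg
condensation at 78.4 °C: -841 kJ/kg
liquid 78.4→34.4 °C: -107.36 kJ/kg
Δh = -186.87 + -841 + -107.36 = -1135.2 kJ/kg
Q = ṁ·Δh = 1209 kg/h × -1135.2 kJ/kg = -1.3725e+06 kJ/h
|Q| = 381.25 kW = 381250 W

Q_c = 381000 W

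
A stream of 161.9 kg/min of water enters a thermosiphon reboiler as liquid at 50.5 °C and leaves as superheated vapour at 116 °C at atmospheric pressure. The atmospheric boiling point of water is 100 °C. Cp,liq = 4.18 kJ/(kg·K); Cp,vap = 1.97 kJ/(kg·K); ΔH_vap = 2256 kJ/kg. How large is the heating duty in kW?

liquid 50.5→100 °C: 206.91 kJ/kg
vaporisation at 100 °C: 2256 kJ/kg
vapour 100→116 °C: 31.52 kJ/kg
Δh = 206.91 + 2256 + 31.52 = 2494.4 kJ/kg
Q = ṁ·Δh = 161.9 kg/min × 2494.4 kJ/kg = 403850 kJ/min
|Q| = 6730.8 kW

Q = 6730 kW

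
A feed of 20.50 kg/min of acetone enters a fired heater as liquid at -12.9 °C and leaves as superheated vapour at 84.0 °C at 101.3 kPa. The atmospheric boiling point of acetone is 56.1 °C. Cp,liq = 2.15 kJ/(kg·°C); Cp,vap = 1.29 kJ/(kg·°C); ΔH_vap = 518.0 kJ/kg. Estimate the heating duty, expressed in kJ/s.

liquid -12.9→56.1 °C: 148.35 kJ/kg
vaporisation at 56.1 °C: 518 kJ/kg
vapour 56.1→84.0 °C: 35.991 kJ/kg
Δh = 148.35 + 518 + 35.991 = 702.34 kJ/kg
Q = ṁ·Δh = 20.50 kg/min × 702.34 kJ/kg = 14398 kJ/min
|Q| = 239.97 kW

Q = 240 kJ/s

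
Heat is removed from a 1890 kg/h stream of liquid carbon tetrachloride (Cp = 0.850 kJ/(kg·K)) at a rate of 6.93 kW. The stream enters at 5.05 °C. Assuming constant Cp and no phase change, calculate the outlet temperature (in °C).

T_out = -10.5 °C

Q = 6.93 kW = 24948 kJ/h
ΔT = Q/(ṁ·Cp) = 24948/(1890×0.850) = 15.529 K
T_out = 5.05 − 15.529 = -10.479 °C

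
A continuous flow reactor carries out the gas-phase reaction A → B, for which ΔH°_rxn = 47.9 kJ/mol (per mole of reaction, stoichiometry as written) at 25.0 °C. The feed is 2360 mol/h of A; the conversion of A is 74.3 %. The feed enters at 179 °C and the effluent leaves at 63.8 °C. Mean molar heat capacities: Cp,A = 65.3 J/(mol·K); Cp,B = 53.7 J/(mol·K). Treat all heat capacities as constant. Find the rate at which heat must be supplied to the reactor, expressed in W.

Q_in = 18200 W

Extent of reaction ξ = 0.743 × 2360 = 1753.5 mol/h
Reaction term: ξ·ΔH°_rxn = 1753.5 × 47.9 = 83992 kJ/h
Sensible, feed 179→25 °C: -23733 kJ/h
Outlet flows (mol/h): A 606.52, B 1753.5
Sensible, products 25→63.8 °C: 5190.2 kJ/h
Q = ΔH = 65449 kJ/h = 18.18 kW
Heat supplied = 18180 W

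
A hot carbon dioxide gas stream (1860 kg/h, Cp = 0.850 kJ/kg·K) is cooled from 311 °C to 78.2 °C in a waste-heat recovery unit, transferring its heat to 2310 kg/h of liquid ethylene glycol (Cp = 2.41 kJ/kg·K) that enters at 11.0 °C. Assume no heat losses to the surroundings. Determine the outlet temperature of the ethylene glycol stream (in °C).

T_c,out = 77.1 °C

Heat released by hot stream: Q = 1860 × 0.850 × (311 − 78.2) = 368060 kJ/h
Energy balance on cold side (adiabatic exchanger): Q = ṁ_c·Cp_c·(T_c,out − T_c,in)
T_c,out = 11.0 + 368060/(2310 × 2.41) = 77.113 °C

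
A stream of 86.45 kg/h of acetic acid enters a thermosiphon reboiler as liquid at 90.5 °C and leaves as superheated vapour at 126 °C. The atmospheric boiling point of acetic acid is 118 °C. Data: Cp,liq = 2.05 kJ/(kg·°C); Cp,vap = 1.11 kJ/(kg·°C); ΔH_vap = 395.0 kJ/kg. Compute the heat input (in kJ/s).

Q = 11.1 kJ/s

liquid 90.5→118 °C: 56.375 kJ/kg
vaporisation at 118 °C: 395 kJ/kg
vapour 118→126 °C: 8.88 kJ/kg
Δh = 56.375 + 395 + 8.88 = 460.25 kJ/kg
Q = ṁ·Δh = 86.45 kg/h × 460.25 kJ/kg = 39789 kJ/h
|Q| = 11.053 kW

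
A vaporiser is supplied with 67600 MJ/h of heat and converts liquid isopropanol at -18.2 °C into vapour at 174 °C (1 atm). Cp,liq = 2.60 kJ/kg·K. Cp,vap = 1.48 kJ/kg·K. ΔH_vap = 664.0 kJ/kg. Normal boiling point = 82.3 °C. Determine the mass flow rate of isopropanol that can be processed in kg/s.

ṁ = 17.7 kg/s

Δh = 2.60×(82.3−-18.2) + 664.0 + 1.48×(174−82.3) = 1061 kJ/kg
Q = 67600 MJ/h = 18778 kJ/s = 18778 kJ/s
ṁ = Q/Δh = 18778 / 1061 = 17.698 kg/s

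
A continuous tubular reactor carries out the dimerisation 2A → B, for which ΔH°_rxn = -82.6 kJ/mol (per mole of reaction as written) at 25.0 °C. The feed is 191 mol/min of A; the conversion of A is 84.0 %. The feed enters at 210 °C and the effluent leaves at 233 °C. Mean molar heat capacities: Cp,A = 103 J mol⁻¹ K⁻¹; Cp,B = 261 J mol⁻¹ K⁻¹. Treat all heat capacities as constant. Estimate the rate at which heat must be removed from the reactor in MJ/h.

Extent of reaction ξ = 0.840 × 191 / 2 = 80.22 mol/min
Reaction term: ξ·ΔH°_rxn = 80.22 × -82.6 = -6626.2 kJ/min
Sensible, feed 210→25 °C: -3639.5 kJ/min
Outlet flows (mol/min): A 30.56, B 80.22
Sensible, products 25→233 °C: 5009.7 kJ/min
Q = ΔH = -5256 kJ/min = -87.6 kW
Heat removed = 315.36 MJ/h

Q_out = 315 MJ/h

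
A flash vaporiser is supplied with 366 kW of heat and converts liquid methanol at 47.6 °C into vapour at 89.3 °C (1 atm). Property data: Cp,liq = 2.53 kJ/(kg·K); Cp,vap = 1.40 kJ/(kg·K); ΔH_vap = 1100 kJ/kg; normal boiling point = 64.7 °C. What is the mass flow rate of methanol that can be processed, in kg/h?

Δh = 2.53×(64.7−47.6) + 1100 + 1.40×(89.3−64.7) = 1177.7 kJ/kg
Q = 366 kW = 366 kJ/s = 1.3176e+06 kJ/h
ṁ = Q/Δh = 1.3176e+06 / 1177.7 = 1118.8 kg/h

ṁ = 1120 kg/h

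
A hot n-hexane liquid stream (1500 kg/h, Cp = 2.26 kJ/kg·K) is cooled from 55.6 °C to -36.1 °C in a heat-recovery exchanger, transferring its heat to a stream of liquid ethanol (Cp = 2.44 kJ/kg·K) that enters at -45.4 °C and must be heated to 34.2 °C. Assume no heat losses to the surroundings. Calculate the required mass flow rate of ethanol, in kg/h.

Heat released by hot stream: Q = 1500 × 2.26 × (55.6 − -36.1) = 310860 kJ/h
Energy balance on cold side (adiabatic exchanger): Q = ṁ_c·Cp_c·(T_c,out − T_c,in)
ṁ_c = 310860 / [2.44 × (34.2 − -45.4)] = 1600.5 kg/h

ṁ_c = 1600 kg/h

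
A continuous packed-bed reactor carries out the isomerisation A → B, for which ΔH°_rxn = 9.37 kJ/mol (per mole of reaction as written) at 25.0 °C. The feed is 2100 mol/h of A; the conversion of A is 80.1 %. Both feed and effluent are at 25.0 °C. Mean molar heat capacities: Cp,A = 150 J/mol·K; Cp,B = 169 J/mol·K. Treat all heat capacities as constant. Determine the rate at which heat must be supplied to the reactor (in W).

Extent of reaction ξ = 0.801 × 2100 = 1682.1 mol/h
Reaction term: ξ·ΔH°_rxn = 1682.1 × 9.37 = 15761 kJ/h
Q = ΔH = 15761 kJ/h = 4.3781 kW
Heat supplied = 4378.1 W

Q_in = 4380 W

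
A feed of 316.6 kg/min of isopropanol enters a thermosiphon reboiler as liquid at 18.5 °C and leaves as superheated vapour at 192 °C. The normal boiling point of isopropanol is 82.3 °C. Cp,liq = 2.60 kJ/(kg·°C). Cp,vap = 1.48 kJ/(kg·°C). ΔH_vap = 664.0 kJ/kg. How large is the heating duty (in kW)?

liquid 18.5→82.3 °C: 165.88 kJ/kg
vaporisation at 82.3 °C: 664 kJ/kg
vapour 82.3→192 °C: 162.36 kJ/kg
Δh = 165.88 + 664 + 162.36 = 992.24 kJ/kg
Q = ṁ·Δh = 316.6 kg/min × 992.24 kJ/kg = 314140 kJ/min
|Q| = 5235.7 kW

Q = 5240 kW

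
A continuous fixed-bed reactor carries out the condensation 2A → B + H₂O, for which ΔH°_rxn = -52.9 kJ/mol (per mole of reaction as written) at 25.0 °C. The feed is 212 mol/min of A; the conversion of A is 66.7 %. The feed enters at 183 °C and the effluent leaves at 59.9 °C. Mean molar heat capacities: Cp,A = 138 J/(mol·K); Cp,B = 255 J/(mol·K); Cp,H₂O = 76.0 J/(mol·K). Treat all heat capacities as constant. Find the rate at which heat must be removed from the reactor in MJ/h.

Extent of reaction ξ = 0.667 × 212 / 2 = 70.702 mol/min
Reaction term: ξ·ΔH°_rxn = 70.702 × -52.9 = -3740.1 kJ/min
Sensible, feed 183→25 °C: -4622.4 kJ/min
Outlet flows (mol/min): A 70.596, B 70.702, H₂O 70.702
Sensible, products 25→59.9 °C: 1156.7 kJ/min
Q = ΔH = -7205.8 kJ/min = -120.1 kW
Heat removed = 432.35 MJ/h

Q_out = 432 MJ/h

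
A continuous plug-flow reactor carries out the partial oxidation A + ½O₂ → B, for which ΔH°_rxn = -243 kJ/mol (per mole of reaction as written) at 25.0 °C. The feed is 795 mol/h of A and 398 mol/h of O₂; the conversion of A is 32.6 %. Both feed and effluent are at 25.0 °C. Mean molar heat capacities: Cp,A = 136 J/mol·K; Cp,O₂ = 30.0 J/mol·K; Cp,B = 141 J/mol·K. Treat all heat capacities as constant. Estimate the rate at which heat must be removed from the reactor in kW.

Q_out = 17.5 kW

Extent of reaction ξ = 0.326 × 795 = 259.17 mol/h
Reaction term: ξ·ΔH°_rxn = 259.17 × -243 = -62978 kJ/h
Q = ΔH = -62978 kJ/h = -17.494 kW
Heat removed = 17.494 kW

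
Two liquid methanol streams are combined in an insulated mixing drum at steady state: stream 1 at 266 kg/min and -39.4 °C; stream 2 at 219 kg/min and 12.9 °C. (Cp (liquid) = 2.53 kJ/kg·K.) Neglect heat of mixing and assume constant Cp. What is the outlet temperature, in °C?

Adiabatic, steady state ⇒ Σ ṁᵢCp,ᵢ(T_out − Tᵢ) = 0
Σ ṁᵢCp,ᵢTᵢ = 266×2.53×-39.4 + 219×2.53×12.9 = -19368
Σ ṁᵢCp,ᵢ = 266×2.53 + 219×2.53 = 1227
T_out = -19368 / 1227 = -15.784 °C

T_out = -15.8 °C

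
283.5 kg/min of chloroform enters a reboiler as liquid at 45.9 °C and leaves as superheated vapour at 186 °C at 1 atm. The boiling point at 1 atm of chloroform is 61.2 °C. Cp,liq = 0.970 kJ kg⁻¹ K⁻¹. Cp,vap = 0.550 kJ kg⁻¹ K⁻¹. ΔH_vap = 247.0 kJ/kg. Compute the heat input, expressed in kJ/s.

liquid 45.9→61.2 °C: 14.841 kJ/kg
vaporisation at 61.2 °C: 247 kJ/kg
vapour 61.2→186 °C: 68.64 kJ/kg
Δh = 14.841 + 247 + 68.64 = 330.48 kJ/kg
Q = ṁ·Δh = 283.5 kg/min × 330.48 kJ/kg = 93691 kJ/min
|Q| = 1561.5 kW

Q = 1560 kJ/s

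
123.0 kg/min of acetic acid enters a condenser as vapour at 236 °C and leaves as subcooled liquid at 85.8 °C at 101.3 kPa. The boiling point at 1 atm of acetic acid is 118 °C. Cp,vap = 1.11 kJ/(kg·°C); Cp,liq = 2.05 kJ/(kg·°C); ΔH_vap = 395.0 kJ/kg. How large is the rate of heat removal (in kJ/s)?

vapour 236→118 °C: -130.98 kJ/kg
condensation at 118 °C: -395 kJ/kg
liquid 118→85.8 °C: -66.01 kJ/kg
Δh = -130.98 + -395 + -66.01 = -591.99 kJ/kg
Q = ṁ·Δh = 123.0 kg/min × -591.99 kJ/kg = -72815 kJ/min
|Q| = 1213.6 kW

Q_c = 1210 kJ/s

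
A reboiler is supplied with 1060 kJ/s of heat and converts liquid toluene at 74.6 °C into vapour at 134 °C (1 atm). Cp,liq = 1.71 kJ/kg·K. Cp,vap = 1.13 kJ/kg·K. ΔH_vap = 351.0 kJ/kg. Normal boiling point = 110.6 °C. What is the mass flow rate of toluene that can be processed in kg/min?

ṁ = 145 kg/min

Δh = 1.71×(110.6−74.6) + 351.0 + 1.13×(134−110.6) = 439 kJ/kg
Q = 1060 kJ/s = 1060 kJ/s = 63600 kJ/min
ṁ = Q/Δh = 63600 / 439 = 144.87 kg/min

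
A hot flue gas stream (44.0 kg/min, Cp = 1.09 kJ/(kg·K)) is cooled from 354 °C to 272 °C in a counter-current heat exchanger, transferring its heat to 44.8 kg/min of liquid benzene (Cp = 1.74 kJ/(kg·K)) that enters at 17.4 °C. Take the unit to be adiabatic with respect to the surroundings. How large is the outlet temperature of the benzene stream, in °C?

Heat released by hot stream: Q = 44.0 × 1.09 × (354 − 272) = 3932.7 kJ/min
Energy balance on cold side (adiabatic exchanger): Q = ṁ_c·Cp_c·(T_c,out − T_c,in)
T_c,out = 17.4 + 3932.7/(44.8 × 1.74) = 67.851 °C

T_c,out = 67.9 °C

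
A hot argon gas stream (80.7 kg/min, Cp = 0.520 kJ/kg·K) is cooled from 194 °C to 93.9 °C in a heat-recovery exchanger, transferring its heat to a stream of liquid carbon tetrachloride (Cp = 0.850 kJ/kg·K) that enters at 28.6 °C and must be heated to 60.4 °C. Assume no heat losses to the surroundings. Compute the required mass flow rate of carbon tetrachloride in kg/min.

ṁ_c = 155 kg/min

Heat released by hot stream: Q = 80.7 × 0.520 × (194 − 93.9) = 4200.6 kJ/min
Energy balance on cold side (adiabatic exchanger): Q = ṁ_c·Cp_c·(T_c,out − T_c,in)
ṁ_c = 4200.6 / [0.850 × (60.4 − 28.6)] = 155.4 kg/min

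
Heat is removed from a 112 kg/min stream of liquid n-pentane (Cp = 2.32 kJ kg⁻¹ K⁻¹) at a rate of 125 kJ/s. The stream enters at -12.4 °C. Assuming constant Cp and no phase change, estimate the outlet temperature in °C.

T_out = -41.3 °C

Q = 125 kJ/s = 7500 kJ/min
ΔT = Q/(ṁ·Cp) = 7500/(112×2.32) = 28.864 K
T_out = -12.4 − 28.864 = -41.264 °C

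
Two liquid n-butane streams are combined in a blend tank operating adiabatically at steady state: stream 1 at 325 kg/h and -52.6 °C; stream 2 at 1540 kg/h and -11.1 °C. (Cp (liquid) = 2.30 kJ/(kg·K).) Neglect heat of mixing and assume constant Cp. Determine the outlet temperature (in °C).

Energy balance with Q = 0: Σ ṁᵢCp,ᵢ(T_out − Tᵢ) = 0
T_out = Σ ṁᵢCp,ᵢTᵢ / Σ ṁᵢCp,ᵢ
      = -78635 / 4289.5 = -18.332 °C

T_out = -18.3 °C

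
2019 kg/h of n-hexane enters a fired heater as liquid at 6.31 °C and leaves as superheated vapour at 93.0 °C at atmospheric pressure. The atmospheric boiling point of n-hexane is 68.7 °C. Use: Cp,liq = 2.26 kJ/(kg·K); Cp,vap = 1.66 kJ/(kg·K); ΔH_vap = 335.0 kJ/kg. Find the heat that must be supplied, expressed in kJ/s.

Q = 290 kJ/s

liquid 6.31→68.7 °C: 141 kJ/kg
vaporisation at 68.7 °C: 335 kJ/kg
vapour 68.7→93.0 °C: 40.338 kJ/kg
Δh = 141 + 335 + 40.338 = 516.34 kJ/kg
Q = ṁ·Δh = 2019 kg/h × 516.34 kJ/kg = 1.0425e+06 kJ/h
|Q| = 289.58 kW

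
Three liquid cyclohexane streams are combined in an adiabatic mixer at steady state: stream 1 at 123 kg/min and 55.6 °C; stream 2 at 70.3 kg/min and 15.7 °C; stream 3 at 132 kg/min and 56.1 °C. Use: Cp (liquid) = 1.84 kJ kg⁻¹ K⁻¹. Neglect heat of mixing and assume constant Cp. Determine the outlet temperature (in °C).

Energy balance with Q = 0: Σ ṁᵢCp,ᵢ(T_out − Tᵢ) = 0
T_out = Σ ṁᵢCp,ᵢTᵢ / Σ ṁᵢCp,ᵢ
      = 28240 / 598.55 = 47.18 °C

T_out = 47.2 °C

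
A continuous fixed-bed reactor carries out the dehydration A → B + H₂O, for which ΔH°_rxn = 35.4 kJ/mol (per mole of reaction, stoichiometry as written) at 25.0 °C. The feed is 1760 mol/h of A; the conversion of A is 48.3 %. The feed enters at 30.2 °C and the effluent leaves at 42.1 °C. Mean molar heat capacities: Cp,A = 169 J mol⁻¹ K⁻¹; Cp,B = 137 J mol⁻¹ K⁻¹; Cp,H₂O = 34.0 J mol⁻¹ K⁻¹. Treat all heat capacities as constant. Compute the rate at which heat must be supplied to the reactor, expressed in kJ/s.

Extent of reaction ξ = 0.483 × 1760 = 850.08 mol/h
Reaction term: ξ·ΔH°_rxn = 850.08 × 35.4 = 30093 kJ/h
Sensible, feed 30.2→25 °C: -1546.7 kJ/h
Outlet flows (mol/h): A 909.92, B 850.08, H₂O 850.08
Sensible, products 25→42.1 °C: 5115.3 kJ/h
Q = ΔH = 33661 kJ/h = 9.3504 kW
Heat supplied = 9.3504 kJ/s

Q_in = 9.35 kJ/s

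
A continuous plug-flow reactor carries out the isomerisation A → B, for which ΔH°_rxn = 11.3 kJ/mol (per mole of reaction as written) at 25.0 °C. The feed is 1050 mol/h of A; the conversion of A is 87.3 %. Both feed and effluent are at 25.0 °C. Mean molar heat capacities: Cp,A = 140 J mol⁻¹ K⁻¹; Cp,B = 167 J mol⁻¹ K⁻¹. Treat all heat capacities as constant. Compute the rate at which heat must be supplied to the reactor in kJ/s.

Q_in = 2.88 kJ/s

Extent of reaction ξ = 0.873 × 1050 = 916.65 mol/h
Reaction term: ξ·ΔH°_rxn = 916.65 × 11.3 = 10358 kJ/h
Q = ΔH = 10358 kJ/h = 2.8773 kW
Heat supplied = 2.8773 kJ/s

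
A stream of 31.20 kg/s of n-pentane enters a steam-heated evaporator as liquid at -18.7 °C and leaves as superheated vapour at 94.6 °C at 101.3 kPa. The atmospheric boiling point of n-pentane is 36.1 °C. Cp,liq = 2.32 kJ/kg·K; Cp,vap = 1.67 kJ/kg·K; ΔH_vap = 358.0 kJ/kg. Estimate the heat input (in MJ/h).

Q = 65500 MJ/h

liquid -18.7→36.1 °C: 127.14 kJ/kg
vaporisation at 36.1 °C: 358 kJ/kg
vapour 36.1→94.6 °C: 97.695 kJ/kg
Δh = 127.14 + 358 + 97.695 = 582.83 kJ/kg
Q = ṁ·Δh = 31.20 kg/s × 582.83 kJ/kg = 18184 kJ/s
|Q| = 18184 kW = 65464 MJ/h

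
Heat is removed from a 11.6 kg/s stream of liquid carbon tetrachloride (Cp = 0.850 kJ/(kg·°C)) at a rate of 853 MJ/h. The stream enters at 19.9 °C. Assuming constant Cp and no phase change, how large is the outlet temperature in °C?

Q = 853 MJ/h = 236.94 kJ/s
ΔT = Q/(ṁ·Cp) = 236.94/(11.6×0.850) = 24.031 K
T_out = 19.9 − 24.031 = -4.1309 °C

T_out = -4.13 °C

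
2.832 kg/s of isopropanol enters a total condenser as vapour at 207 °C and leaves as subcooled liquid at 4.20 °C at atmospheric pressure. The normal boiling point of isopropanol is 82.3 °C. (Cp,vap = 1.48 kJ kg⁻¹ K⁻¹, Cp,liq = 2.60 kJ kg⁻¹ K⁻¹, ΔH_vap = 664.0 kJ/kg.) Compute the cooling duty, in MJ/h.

vapour 207→82.3 °C: -184.56 kJ/kg
condensation at 82.3 °C: -664 kJ/kg
liquid 82.3→4.20 °C: -203.06 kJ/kg
Δh = -184.56 + -664 + -203.06 = -1051.6 kJ/kg
Q = ṁ·Δh = 2.832 kg/s × -1051.6 kJ/kg = -2978.2 kJ/s
|Q| = 2978.2 kW = 10721 MJ/h

Q_c = 10700 MJ/h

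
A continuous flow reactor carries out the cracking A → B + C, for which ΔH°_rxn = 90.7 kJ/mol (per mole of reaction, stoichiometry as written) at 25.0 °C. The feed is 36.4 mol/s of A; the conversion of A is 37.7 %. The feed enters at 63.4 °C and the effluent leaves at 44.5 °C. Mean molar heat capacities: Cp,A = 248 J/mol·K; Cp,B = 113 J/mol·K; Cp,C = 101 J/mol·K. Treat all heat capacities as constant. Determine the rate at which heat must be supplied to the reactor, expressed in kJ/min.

Extent of reaction ξ = 0.377 × 36.4 = 13.723 mol/s
Reaction term: ξ·ΔH°_rxn = 13.723 × 90.7 = 1244.7 kJ/s
Sensible, feed 63.4→25 °C: -346.64 kJ/s
Outlet flows (mol/s): A 22.677, B 13.723, C 13.723
Sensible, products 25→44.5 °C: 166.93 kJ/s
Q = ΔH = 1064.9 kJ/s = 1064.9 kW
Heat supplied = 63897 kJ/min

Q_in = 63900 kJ/min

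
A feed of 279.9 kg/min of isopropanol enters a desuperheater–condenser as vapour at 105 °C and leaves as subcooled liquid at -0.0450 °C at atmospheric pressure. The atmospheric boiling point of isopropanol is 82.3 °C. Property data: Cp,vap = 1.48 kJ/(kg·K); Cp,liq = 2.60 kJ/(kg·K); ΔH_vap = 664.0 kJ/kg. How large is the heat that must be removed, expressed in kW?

Q_c = 4250 kW

vapour 105→82.3 °C: -33.596 kJ/kg
condensation at 82.3 °C: -664 kJ/kg
liquid 82.3→-0.0450 °C: -214.1 kJ/kg
Δh = -33.596 + -664 + -214.1 = -911.69 kJ/kg
Q = ṁ·Δh = 279.9 kg/min × -911.69 kJ/kg = -255180 kJ/min
|Q| = 4253 kW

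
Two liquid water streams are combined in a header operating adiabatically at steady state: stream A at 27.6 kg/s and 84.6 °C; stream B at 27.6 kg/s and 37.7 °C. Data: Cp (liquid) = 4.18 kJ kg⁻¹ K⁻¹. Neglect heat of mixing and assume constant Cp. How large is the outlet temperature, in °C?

No heat crosses the boundary, so H_out = H_in.
Σ ṁᵢCp,ᵢTᵢ = 27.6×4.18×84.6 + 27.6×4.18×37.7 = 14110
Σ ṁᵢCp,ᵢ = 27.6×4.18 + 27.6×4.18 = 230.74
T_out = 14110 / 230.74 = 61.15 °C

T_out = 61.1 °C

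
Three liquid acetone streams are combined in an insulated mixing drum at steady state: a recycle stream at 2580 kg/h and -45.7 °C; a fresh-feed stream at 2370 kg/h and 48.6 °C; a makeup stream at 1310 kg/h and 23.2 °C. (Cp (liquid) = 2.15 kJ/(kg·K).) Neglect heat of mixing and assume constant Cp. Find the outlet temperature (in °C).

T_out = 4.42 °C

Energy balance with Q = 0: Σ ṁᵢCp,ᵢ(T_out − Tᵢ) = 0
T_out = Σ ṁᵢCp,ᵢTᵢ / Σ ṁᵢCp,ᵢ
      = 59486 / 13459 = 4.4198 °C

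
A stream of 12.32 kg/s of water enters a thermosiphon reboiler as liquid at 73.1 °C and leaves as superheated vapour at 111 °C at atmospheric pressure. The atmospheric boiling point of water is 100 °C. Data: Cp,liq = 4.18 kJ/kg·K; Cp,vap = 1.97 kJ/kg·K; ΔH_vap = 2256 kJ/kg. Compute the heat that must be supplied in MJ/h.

Q = 106000 MJ/h

liquid 73.1→100 °C: 112.44 kJ/kg
vaporisation at 100 °C: 2256 kJ/kg
vapour 100→111 °C: 21.67 kJ/kg
Δh = 112.44 + 2256 + 21.67 = 2390.1 kJ/kg
Q = ṁ·Δh = 12.32 kg/s × 2390.1 kJ/kg = 29446 kJ/s
|Q| = 29446 kW = 106010 MJ/h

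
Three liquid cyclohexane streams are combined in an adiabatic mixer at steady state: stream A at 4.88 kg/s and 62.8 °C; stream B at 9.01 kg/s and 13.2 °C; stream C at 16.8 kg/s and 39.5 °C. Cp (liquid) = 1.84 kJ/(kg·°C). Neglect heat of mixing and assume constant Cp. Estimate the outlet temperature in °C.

No heat crosses the boundary, so H_out = H_in.
Σ ṁᵢCp,ᵢTᵢ = 4.88×1.84×62.8 + 9.01×1.84×13.2 + 16.8×1.84×39.5 = 2003.8
Σ ṁᵢCp,ᵢ = 4.88×1.84 + 9.01×1.84 + 16.8×1.84 = 56.47
T_out = 2003.8 / 56.47 = 35.484 °C

T_out = 35.5 °C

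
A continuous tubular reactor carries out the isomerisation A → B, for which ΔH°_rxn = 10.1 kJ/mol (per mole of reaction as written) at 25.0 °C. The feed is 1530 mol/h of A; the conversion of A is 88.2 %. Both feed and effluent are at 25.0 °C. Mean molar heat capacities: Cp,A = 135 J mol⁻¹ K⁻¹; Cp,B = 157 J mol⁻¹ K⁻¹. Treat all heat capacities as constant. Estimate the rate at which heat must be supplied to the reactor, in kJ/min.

Extent of reaction ξ = 0.882 × 1530 = 1349.5 mol/h
Reaction term: ξ·ΔH°_rxn = 1349.5 × 10.1 = 13630 kJ/h
Q = ΔH = 13630 kJ/h = 3.786 kW
Heat supplied = 227.16 kJ/min

Q_in = 227 kJ/min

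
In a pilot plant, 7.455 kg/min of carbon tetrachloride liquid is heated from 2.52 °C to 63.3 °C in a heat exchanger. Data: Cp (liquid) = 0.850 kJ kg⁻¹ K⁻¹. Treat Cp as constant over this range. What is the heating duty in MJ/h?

Q = ṁ·Cp·ΔT = 7.455 × 0.850 × (63.3 − 2.52) = 385.15 kJ/min
Converting: 385.15 / 60 s = 6.4191 kW
Heating duty = 23.109 MJ/h

Q = 23.1 MJ/h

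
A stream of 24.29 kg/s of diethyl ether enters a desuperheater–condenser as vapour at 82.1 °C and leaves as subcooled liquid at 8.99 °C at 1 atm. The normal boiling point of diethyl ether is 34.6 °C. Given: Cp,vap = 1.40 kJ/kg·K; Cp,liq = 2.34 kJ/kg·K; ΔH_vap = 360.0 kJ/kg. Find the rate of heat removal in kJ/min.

vapour 82.1→34.6 °C: -66.5 kJ/kg
condensation at 34.6 °C: -360 kJ/kg
liquid 34.6→8.99 °C: -59.927 kJ/kg
Δh = -66.5 + -360 + -59.927 = -486.43 kJ/kg
Q = ṁ·Δh = 24.29 kg/s × -486.43 kJ/kg = -11815 kJ/s
|Q| = 11815 kW = 708920 kJ/min

Q_c = 709000 kJ/min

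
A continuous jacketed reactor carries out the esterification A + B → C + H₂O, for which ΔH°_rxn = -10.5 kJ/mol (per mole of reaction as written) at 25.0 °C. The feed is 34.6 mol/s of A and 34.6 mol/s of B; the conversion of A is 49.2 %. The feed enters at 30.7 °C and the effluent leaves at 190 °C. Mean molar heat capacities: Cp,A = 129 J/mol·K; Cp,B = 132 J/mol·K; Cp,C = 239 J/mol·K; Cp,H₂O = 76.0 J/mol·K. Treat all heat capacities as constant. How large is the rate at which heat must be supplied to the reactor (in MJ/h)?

Q_in = 5080 MJ/h

Extent of reaction ξ = 0.492 × 34.6 = 17.023 mol/s
Reaction term: ξ·ΔH°_rxn = 17.023 × -10.5 = -178.74 kJ/s
Sensible, feed 30.7→25 °C: -51.474 kJ/s
Outlet flows (mol/s): A 17.577, B 17.577, C 17.023, H₂O 17.023
Sensible, products 25→190 °C: 1641.7 kJ/s
Q = ΔH = 1411.5 kJ/s = 1411.5 kW
Heat supplied = 5081.4 MJ/h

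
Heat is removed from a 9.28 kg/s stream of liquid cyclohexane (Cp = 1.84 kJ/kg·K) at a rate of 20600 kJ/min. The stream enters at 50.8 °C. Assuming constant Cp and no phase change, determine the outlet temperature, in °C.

T_out = 30.7 °C

Q = 20600 kJ/min = 343.33 kJ/s
ΔT = Q/(ṁ·Cp) = 343.33/(9.28×1.84) = 20.107 K
T_out = 50.8 − 20.107 = 30.693 °C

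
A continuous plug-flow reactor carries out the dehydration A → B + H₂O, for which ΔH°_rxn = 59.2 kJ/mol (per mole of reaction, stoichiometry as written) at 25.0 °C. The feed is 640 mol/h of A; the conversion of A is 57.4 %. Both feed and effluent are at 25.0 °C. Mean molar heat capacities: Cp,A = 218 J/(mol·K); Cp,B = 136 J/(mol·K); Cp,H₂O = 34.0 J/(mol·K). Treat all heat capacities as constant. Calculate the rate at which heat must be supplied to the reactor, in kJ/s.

Q_in = 6.04 kJ/s

Extent of reaction ξ = 0.574 × 640 = 367.36 mol/h
Reaction term: ξ·ΔH°_rxn = 367.36 × 59.2 = 21748 kJ/h
Q = ΔH = 21748 kJ/h = 6.041 kW
Heat supplied = 6.041 kJ/s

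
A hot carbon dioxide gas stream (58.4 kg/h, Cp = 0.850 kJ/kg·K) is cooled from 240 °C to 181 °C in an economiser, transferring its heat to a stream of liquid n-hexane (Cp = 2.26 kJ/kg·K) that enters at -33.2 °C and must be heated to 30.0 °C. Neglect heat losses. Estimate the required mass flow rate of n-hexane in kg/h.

Heat released by hot stream: Q = 58.4 × 0.850 × (240 − 181) = 2928.8 kJ/h
Energy balance on cold side (adiabatic exchanger): Q = ṁ_c·Cp_c·(T_c,out − T_c,in)
ṁ_c = 2928.8 / [2.26 × (30.0 − -33.2)] = 20.505 kg/h

ṁ_c = 20.5 kg/h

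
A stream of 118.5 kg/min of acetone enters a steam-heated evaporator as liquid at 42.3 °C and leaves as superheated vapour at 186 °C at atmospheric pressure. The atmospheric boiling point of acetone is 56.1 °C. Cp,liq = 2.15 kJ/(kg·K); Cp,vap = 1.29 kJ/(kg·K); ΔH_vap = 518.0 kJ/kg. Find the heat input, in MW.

liquid 42.3→56.1 °C: 29.67 kJ/kg
vaporisation at 56.1 °C: 518 kJ/kg
vapour 56.1→186 °C: 167.57 kJ/kg
Δh = 29.67 + 518 + 167.57 = 715.24 kJ/kg
Q = ṁ·Δh = 118.5 kg/min × 715.24 kJ/kg = 84756 kJ/min
|Q| = 1412.6 kW = 1.4126 MW

Q = 1.41 MW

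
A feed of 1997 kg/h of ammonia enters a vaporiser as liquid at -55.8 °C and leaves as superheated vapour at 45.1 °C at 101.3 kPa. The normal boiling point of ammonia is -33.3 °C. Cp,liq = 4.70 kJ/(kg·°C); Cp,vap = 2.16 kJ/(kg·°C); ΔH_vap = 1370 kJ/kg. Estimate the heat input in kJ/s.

Q = 913 kJ/s

liquid -55.8→-33.3 °C: 105.75 kJ/kg
vaporisation at -33.3 °C: 1370 kJ/kg
vapour -33.3→45.1 °C: 169.34 kJ/kg
Δh = 105.75 + 1370 + 169.34 = 1645.1 kJ/kg
Q = ṁ·Δh = 1997 kg/h × 1645.1 kJ/kg = 3.2853e+06 kJ/h
|Q| = 912.57 kW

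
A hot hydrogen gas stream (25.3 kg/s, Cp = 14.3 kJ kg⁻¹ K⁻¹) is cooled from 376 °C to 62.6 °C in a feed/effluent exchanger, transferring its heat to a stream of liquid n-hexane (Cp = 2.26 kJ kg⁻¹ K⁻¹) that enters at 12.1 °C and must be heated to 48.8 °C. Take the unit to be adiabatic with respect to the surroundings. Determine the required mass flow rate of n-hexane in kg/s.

Heat released by hot stream: Q = 25.3 × 14.3 × (376 − 62.6) = 113380 kJ/s
Energy balance on cold side (adiabatic exchanger): Q = ṁ_c·Cp_c·(T_c,out − T_c,in)
ṁ_c = 113380 / [2.26 × (48.8 − 12.1)] = 1367 kg/s

ṁ_c = 1370 kg/s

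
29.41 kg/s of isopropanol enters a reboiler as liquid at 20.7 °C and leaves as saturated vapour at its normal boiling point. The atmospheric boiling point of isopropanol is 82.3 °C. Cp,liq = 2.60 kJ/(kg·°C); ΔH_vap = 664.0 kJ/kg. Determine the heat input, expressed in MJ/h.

liquid 20.7→82.3 °C: 160.16 kJ/kg
vaporisation at 82.3 °C: 664 kJ/kg
Δh = 160.16 + 664 = 824.16 kJ/kg
Q = ṁ·Δh = 29.41 kg/s × 824.16 kJ/kg = 24239 kJ/s
|Q| = 24239 kW = 87259 MJ/h

Q = 87300 MJ/h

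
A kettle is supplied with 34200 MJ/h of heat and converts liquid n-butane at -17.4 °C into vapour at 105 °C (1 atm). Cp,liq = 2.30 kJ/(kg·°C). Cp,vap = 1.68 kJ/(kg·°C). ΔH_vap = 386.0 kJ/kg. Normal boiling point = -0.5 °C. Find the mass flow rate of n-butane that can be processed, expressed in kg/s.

Δh = 2.30×(-0.5−-17.4) + 386.0 + 1.68×(105−-0.5) = 602.11 kJ/kg
Q = 34200 MJ/h = 9500 kJ/s = 9500 kJ/s
ṁ = Q/Δh = 9500 / 602.11 = 15.778 kg/s

ṁ = 15.8 kg/s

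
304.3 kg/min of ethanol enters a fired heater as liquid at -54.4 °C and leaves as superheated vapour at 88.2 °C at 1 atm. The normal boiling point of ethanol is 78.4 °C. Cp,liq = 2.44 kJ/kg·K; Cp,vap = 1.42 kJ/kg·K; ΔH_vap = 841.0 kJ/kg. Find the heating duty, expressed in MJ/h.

liquid -54.4→78.4 °C: 324.03 kJ/kg
vaporisation at 78.4 °C: 841 kJ/kg
vapour 78.4→88.2 °C: 13.916 kJ/kg
Δh = 324.03 + 841 + 13.916 = 1178.9 kJ/kg
Q = ṁ·Δh = 304.3 kg/min × 1178.9 kJ/kg = 358750 kJ/min
|Q| = 5979.2 kW = 21525 MJ/h

Q = 21500 MJ/h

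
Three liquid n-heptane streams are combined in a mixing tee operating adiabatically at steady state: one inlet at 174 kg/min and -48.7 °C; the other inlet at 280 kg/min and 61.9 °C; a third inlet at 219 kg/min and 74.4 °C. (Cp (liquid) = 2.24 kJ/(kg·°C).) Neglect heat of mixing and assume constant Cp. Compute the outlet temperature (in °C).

No heat crosses the boundary, so H_out = H_in.
Σ ṁᵢCp,ᵢTᵢ = 174×2.24×-48.7 + 280×2.24×61.9 + 219×2.24×74.4 = 56340
Σ ṁᵢCp,ᵢ = 174×2.24 + 280×2.24 + 219×2.24 = 1507.5
T_out = 56340 / 1507.5 = 37.373 °C

T_out = 37.4 °C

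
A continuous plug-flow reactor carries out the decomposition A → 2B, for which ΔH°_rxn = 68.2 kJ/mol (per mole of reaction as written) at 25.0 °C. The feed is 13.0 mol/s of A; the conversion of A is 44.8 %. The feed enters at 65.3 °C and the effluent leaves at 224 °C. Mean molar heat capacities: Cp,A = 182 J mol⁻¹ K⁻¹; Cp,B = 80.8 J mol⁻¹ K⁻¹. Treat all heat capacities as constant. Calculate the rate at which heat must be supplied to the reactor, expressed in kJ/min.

Extent of reaction ξ = 0.448 × 13.0 = 5.824 mol/s
Reaction term: ξ·ΔH°_rxn = 5.824 × 68.2 = 397.2 kJ/s
Sensible, feed 65.3→25 °C: -95.35 kJ/s
Outlet flows (mol/s): A 7.176, B 11.648
Sensible, products 25→224 °C: 447.19 kJ/s
Q = ΔH = 749.04 kJ/s = 749.04 kW
Heat supplied = 44942 kJ/min

Q_in = 44900 kJ/min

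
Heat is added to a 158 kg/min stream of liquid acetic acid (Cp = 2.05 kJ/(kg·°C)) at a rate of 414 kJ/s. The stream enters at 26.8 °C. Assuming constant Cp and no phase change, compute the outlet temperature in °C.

T_out = 103 °C

Q = 414 kJ/s = 24840 kJ/min
ΔT = Q/(ṁ·Cp) = 24840/(158×2.05) = 76.69 K
T_out = 26.8 + 76.69 = 103.49 °C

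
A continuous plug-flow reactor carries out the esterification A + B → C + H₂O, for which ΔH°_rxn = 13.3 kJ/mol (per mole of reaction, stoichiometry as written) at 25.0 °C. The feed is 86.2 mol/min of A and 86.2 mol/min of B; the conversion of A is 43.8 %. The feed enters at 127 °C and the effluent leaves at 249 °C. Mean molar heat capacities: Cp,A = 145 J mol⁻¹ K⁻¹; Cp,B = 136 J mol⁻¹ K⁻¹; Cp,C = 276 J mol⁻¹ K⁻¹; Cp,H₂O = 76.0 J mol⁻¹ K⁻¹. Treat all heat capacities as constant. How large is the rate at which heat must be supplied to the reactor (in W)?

Q_in = 67600 W

Extent of reaction ξ = 0.438 × 86.2 = 37.756 mol/min
Reaction term: ξ·ΔH°_rxn = 37.756 × 13.3 = 502.15 kJ/min
Sensible, feed 127→25 °C: -2470.7 kJ/min
Outlet flows (mol/min): A 48.444, B 48.444, C 37.756, H₂O 37.756
Sensible, products 25→249 °C: 6026.2 kJ/min
Q = ΔH = 4057.7 kJ/min = 67.629 kW
Heat supplied = 67629 W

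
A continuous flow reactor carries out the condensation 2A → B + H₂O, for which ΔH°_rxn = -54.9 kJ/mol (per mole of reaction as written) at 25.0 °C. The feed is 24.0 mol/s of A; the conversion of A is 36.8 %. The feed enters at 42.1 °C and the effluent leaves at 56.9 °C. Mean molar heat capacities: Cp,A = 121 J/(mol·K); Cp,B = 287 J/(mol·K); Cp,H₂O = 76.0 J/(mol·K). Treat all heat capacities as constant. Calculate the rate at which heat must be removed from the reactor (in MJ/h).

Extent of reaction ξ = 0.368 × 24.0 / 2 = 4.416 mol/s
Reaction term: ξ·ΔH°_rxn = 4.416 × -54.9 = -242.44 kJ/s
Sensible, feed 42.1→25 °C: -49.658 kJ/s
Outlet flows (mol/s): A 15.168, B 4.416, H₂O 4.416
Sensible, products 25→56.9 °C: 109.68 kJ/s
Q = ΔH = -182.41 kJ/s = -182.41 kW
Heat removed = 656.69 MJ/h

Q_out = 657 MJ/h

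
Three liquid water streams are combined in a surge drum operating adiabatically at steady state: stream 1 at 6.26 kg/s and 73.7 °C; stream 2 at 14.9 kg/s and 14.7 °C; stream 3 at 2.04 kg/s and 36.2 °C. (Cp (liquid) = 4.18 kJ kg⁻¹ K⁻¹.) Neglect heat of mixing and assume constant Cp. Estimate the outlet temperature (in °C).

No heat crosses the boundary, so H_out = H_in.
Σ ṁᵢCp,ᵢTᵢ = 6.26×4.18×73.7 + 14.9×4.18×14.7 + 2.04×4.18×36.2 = 3152.7
Σ ṁᵢCp,ᵢ = 6.26×4.18 + 14.9×4.18 + 2.04×4.18 = 96.976
T_out = 3152.7 / 96.976 = 32.51 °C

T_out = 32.5 °C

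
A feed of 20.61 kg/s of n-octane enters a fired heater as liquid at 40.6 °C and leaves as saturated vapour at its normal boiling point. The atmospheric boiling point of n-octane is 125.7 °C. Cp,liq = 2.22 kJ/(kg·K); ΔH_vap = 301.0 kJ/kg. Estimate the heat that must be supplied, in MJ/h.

Q = 36400 MJ/h

liquid 40.6→125.7 °C: 188.92 kJ/kg
vaporisation at 125.7 °C: 301 kJ/kg
Δh = 188.92 + 301 = 489.92 kJ/kg
Q = ṁ·Δh = 20.61 kg/s × 489.92 kJ/kg = 10097 kJ/s
|Q| = 10097 kW = 36350 MJ/h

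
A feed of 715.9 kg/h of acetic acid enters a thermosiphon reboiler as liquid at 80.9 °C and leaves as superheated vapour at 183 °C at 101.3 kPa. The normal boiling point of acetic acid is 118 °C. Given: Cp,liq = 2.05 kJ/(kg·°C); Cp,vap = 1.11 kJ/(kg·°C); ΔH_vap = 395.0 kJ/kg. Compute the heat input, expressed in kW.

Q = 108 kW

liquid 80.9→118 °C: 76.055 kJ/kg
vaporisation at 118 °C: 395 kJ/kg
vapour 118→183 °C: 72.15 kJ/kg
Δh = 76.055 + 395 + 72.15 = 543.2 kJ/kg
Q = ṁ·Δh = 715.9 kg/h × 543.2 kJ/kg = 388880 kJ/h
|Q| = 108.02 kW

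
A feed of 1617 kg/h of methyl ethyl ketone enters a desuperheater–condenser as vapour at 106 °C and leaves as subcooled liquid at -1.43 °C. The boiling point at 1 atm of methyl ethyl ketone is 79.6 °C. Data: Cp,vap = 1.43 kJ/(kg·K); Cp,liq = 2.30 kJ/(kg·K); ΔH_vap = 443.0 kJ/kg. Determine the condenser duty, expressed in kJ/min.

Q_c = 18000 kJ/min

vapour 106→79.6 °C: -37.752 kJ/kg
condensation at 79.6 °C: -443 kJ/kg
liquid 79.6→-1.43 °C: -186.37 kJ/kg
Δh = -37.752 + -443 + -186.37 = -667.12 kJ/kg
Q = ṁ·Δh = 1617 kg/h × -667.12 kJ/kg = -1.0787e+06 kJ/h
|Q| = 299.65 kW = 17979 kJ/min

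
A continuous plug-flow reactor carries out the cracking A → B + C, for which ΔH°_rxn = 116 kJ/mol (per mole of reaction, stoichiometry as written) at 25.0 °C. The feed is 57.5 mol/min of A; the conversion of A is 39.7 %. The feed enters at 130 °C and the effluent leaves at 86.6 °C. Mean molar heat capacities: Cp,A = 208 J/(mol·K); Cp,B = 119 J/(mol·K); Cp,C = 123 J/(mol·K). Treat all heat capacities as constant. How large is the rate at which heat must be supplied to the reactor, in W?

Q_in = 36300 W

Extent of reaction ξ = 0.397 × 57.5 = 22.828 mol/min
Reaction term: ξ·ΔH°_rxn = 22.828 × 116 = 2648 kJ/min
Sensible, feed 130→25 °C: -1255.8 kJ/min
Outlet flows (mol/min): A 34.672, B 22.828, C 22.828
Sensible, products 25→86.6 °C: 784.55 kJ/min
Q = ΔH = 2176.7 kJ/min = 36.279 kW
Heat supplied = 36279 W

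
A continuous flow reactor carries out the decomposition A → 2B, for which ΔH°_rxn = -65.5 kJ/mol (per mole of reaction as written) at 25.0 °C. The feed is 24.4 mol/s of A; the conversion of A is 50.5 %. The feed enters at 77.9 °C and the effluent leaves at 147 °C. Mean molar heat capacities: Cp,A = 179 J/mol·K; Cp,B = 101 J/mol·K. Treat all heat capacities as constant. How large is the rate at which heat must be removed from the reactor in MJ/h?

Extent of reaction ξ = 0.505 × 24.4 = 12.322 mol/s
Reaction term: ξ·ΔH°_rxn = 12.322 × -65.5 = -807.09 kJ/s
Sensible, feed 77.9→25 °C: -231.05 kJ/s
Outlet flows (mol/s): A 12.078, B 24.644
Sensible, products 25→147 °C: 567.42 kJ/s
Q = ΔH = -470.71 kJ/s = -470.71 kW
Heat removed = 1694.6 MJ/h

Q_out = 1690 MJ/h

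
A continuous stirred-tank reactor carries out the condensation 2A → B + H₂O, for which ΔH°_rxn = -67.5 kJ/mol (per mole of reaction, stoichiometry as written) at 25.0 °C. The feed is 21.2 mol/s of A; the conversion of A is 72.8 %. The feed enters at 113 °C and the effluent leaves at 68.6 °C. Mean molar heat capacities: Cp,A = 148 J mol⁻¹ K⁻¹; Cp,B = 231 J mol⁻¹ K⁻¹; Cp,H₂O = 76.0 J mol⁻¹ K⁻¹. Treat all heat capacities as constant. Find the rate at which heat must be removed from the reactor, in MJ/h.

Q_out = 2360 MJ/h

Extent of reaction ξ = 0.728 × 21.2 / 2 = 7.7168 mol/s
Reaction term: ξ·ΔH°_rxn = 7.7168 × -67.5 = -520.88 kJ/s
Sensible, feed 113→25 °C: -276.11 kJ/s
Outlet flows (mol/s): A 5.7664, B 7.7168, H₂O 7.7168
Sensible, products 25→68.6 °C: 140.5 kJ/s
Q = ΔH = -656.49 kJ/s = -656.49 kW
Heat removed = 2363.4 MJ/h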